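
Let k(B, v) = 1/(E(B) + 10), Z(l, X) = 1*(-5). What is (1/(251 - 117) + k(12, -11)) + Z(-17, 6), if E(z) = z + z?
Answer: -5653/1139 ≈ -4.9631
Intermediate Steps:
E(z) = 2*z
Z(l, X) = -5
k(B, v) = 1/(10 + 2*B) (k(B, v) = 1/(2*B + 10) = 1/(10 + 2*B))
(1/(251 - 117) + k(12, -11)) + Z(-17, 6) = (1/(251 - 117) + 1/(2*(5 + 12))) - 5 = (1/134 + (½)/17) - 5 = (1/134 + (½)*(1/17)) - 5 = (1/134 + 1/34) - 5 = 42/1139 - 5 = -5653/1139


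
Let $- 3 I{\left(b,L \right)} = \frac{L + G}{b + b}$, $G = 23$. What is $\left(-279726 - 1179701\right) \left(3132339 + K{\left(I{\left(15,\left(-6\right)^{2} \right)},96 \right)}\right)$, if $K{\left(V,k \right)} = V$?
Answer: $- \frac{411427723771577}{90} \approx -4.5714 \cdot 10^{12}$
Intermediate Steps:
$I{\left(b,L \right)} = - \frac{23 + L}{6 b}$ ($I{\left(b,L \right)} = - \frac{\left(L + 23\right) \frac{1}{b + b}}{3} = - \frac{\left(23 + L\right) \frac{1}{2 b}}{3} = - \frac{\frac{1}{2} \frac{1}{b} \left(23 + L\right)}{3} = - \frac{23 + L}{6 b}$)
$\left(-279726 - 1179701\right) \left(3132339 + K{\left(I{\left(15,\left(-6\right)^{2} \right)},96 \right)}\right) = \left(-279726 - 1179701\right) \left(3132339 + \frac{-23 - \left(-6\right)^{2}}{6 \cdot 15}\right) = - 1459427 \left(3132339 + \frac{1}{6} \cdot \frac{1}{15} \left(-23 - 36\right)\right) = - 1459427 \left(3132339 + \frac{1}{6} \cdot \frac{1}{15} \left(-59\right)\right) = - 1459427 \left(3132339 - \frac{59}{90}\right) = \left(-1459427\right) \frac{281910451}{90} = - \frac{411427723771577}{90}$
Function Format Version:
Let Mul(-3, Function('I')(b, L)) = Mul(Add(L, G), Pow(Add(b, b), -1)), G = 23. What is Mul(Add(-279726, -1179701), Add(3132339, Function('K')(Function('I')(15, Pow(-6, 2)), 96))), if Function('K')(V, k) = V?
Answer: Rational(-411427723771577, 90) ≈ -4.5714e+12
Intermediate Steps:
Function('I')(b, L) = Mul(Rational(-1, 6), Pow(b, -1), Add(23, L)) (Function('I')(b, L) = Mul(Rational(-1, 3), Mul(Add(L, 23), Pow(Add(b, b), -1))) = Mul(Rational(-1, 3), Mul(Add(23, L), Pow(Mul(2, b), -1))) = Mul(Rational(-1, 3), Mul(Add(23, L), Mul(Rational(1, 2), Pow(b, -1)))) = Mul(Rational(-1, 3), Mul(Rational(1, 2), Pow(b, -1), Add(23, L))) = Mul(Rational(-1, 6), Pow(b, -1), Add(23, L)))
Mul(Add(-279726, -1179701), Add(3132339, Function('K')(Function('I')(15, Pow(-6, 2)), 96))) = Mul(Add(-279726, -1179701), Add(3132339, Mul(Rational(1, 6), Pow(15, -1), Add(-23, Mul(-1, Pow(-6, 2)))))) = Mul(-1459427, Add(3132339, Mul(Rational(1, 6), Rational(1, 15), Add(-23, Mul(-1, 36))))) = Mul(-1459427, Add(3132339, Mul(Rational(1, 6), Rational(1, 15), Add(-23, -36)))) = Mul(-1459427, Add(3132339, Mul(Rational(1, 6), Rational(1, 15), -59))) = Mul(-1459427, Add(3132339, Rational(-59, 90))) = Mul(-1459427, Rational(281910451, 90)) = Rational(-411427723771577, 90)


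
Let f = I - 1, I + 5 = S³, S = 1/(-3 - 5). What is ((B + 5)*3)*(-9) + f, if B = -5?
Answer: -3073/512 ≈ -6.0020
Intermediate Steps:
S = -⅛ (S = 1/(-8) = -⅛ ≈ -0.12500)
I = -2561/512 (I = -5 + (-⅛)³ = -5 - 1/512 = -2561/512 ≈ -5.0020)
f = -3073/512 (f = -2561/512 - 1 = -3073/512 ≈ -6.0020)
((B + 5)*3)*(-9) + f = ((-5 + 5)*3)*(-9) - 3073/512 = (0*3)*(-9) - 3073/512 = 0*(-9) - 3073/512 = 0 - 3073/512 = -3073/512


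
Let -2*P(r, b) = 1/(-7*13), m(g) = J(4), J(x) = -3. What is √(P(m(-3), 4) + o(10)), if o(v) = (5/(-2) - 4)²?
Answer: 3*√155519/182 ≈ 6.5004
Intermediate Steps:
m(g) = -3
P(r, b) = 1/182 (P(r, b) = -1/(2*(-7)*13) = -(-1)/(14*13) = -½*(-1/91) = 1/182)
o(v) = 169/4 (o(v) = (5*(-½) - 4)² = (-5/2 - 4)² = (-13/2)² = 169/4)
√(P(m(-3), 4) + o(10)) = √(1/182 + 169/4) = √(15381/364) = 3*√155519/182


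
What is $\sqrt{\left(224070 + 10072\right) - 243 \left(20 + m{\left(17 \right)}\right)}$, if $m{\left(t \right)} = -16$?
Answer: $\sqrt{233170} \approx 482.88$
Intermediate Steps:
$\sqrt{\left(224070 + 10072\right) - 243 \left(20 + m{\left(17 \right)}\right)} = \sqrt{\left(224070 + 10072\right) - 243 \left(20 - 16\right)} = \sqrt{234142 - 972} = \sqrt{233170}$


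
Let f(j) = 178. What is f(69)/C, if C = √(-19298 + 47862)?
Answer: 89*√7141/7141 ≈ 1.0532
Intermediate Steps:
C = 2*√7141 (C = √28564 = 2*√7141 ≈ 169.01)
f(69)/C = 178/((2*√7141)) = 178*(√7141/14282) = 89*√7141/7141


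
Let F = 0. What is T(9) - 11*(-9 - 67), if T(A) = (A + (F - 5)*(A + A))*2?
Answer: 674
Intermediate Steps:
T(A) = -18*A (T(A) = (A + (0 - 5)*(A + A))*2 = (A - 10*A)*2 = -9*A*2 = -18*A)
T(9) - 11*(-9 - 67) = -18*9 - 11*(-9 - 67) = -162 - 11*(-76) = -162 + 836 = 674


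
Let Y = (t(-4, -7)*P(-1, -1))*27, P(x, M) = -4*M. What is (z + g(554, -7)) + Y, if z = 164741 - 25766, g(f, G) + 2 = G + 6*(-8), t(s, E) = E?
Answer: 138162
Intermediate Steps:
g(f, G) = -50 + G (g(f, G) = -2 + (G + 6*(-8)) = -2 + (G - 48) = -2 + (-48 + G) = -50 + G)
Y = -756 (Y = -(-28)*(-1)*27 = -7*4*27 = -28*27 = -756)
z = 138975
(z + g(554, -7)) + Y = (138975 + (-50 - 7)) - 756 = (138975 - 57) - 756 = 138918 - 756 = 138162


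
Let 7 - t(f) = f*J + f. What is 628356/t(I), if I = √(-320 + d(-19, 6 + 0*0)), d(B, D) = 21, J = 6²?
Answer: 366541/34115 + 1937431*I*√299/34115 ≈ 10.744 + 982.01*I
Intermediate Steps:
J = 36
I = I*√299 (I = √(-320 + 21) = √(-299) = I*√299 ≈ 17.292*I)
t(f) = 7 - 37*f (t(f) = 7 - (f*36 + f) = 7 - (36*f + f) = 7 - 37*f)
628356/t(I) = 628356/(7 - 37*I*√299)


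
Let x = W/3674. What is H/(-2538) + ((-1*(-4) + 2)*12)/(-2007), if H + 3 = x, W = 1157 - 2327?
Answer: -5989840/173282373 ≈ -0.034567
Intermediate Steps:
W = -1170
x = -585/1837 (x = -1170/3674 = -1170*1/3674 = -585/1837 ≈ -0.31845)
H = -6096/1837 (H = -3 - 585/1837 = -6096/1837 ≈ -3.3185)
H/(-2538) + ((-1*(-4) + 2)*12)/(-2007) = -6096/1837/(-2538) + ((-1*(-4) + 2)*12)/(-2007) = -6096/1837*(-1/2538) + ((4 + 2)*12)*(-1/2007) = 1016/777051 + (6*12)*(-1/2007) = 1016/777051 + 72*(-1/2007) = 1016/777051 - 8/223 = -5989840/173282373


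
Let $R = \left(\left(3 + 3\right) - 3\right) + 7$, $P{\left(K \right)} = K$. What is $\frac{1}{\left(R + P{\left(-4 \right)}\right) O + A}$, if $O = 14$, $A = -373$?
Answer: $- \frac{1}{289} \approx -0.0034602$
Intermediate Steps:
$R = 10$ ($R = \left(6 - 3\right) + 7 = 3 + 7 = 10$)
$\frac{1}{\left(R + P{\left(-4 \right)}\right) O + A} = \frac{1}{\left(10 - 4\right) 14 - 373} = \frac{1}{6 \cdot 14 - 373} = \frac{1}{84 - 373} = \frac{1}{-289} = - \frac{1}{289}$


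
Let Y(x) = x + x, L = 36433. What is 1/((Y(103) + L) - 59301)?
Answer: -1/22662 ≈ -4.4127e-5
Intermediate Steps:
Y(x) = 2*x
1/((Y(103) + L) - 59301) = 1/((2*103 + 36433) - 59301) = 1/((206 + 36433) - 59301) = 1/(36639 - 59301) = 1/(-22662) = -1/22662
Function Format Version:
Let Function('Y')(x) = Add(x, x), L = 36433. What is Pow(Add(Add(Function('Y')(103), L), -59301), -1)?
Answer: Rational(-1, 22662) ≈ -4.4127e-5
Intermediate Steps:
Function('Y')(x) = Mul(2, x)
Pow(Add(Add(Function('Y')(103), L), -59301), -1) = Pow(Add(Add(Mul(2, 103), 36433), -59301), -1) = Pow(Add(Add(206, 36433), -59301), -1) = Pow(Add(36639, -59301), -1) = Pow(-22662, -1) = Rational(-1, 22662)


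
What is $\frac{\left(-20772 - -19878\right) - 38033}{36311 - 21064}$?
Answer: $- \frac{38927}{15247} \approx -2.5531$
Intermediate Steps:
$\frac{\left(-20772 - -19878\right) - 38033}{36311 - 21064} = \frac{\left(-20772 + 19878\right) - 38033}{15247} = \left(-894 - 38033\right) \frac{1}{15247} = \left(-38927\right) \frac{1}{15247} = - \frac{38927}{15247}$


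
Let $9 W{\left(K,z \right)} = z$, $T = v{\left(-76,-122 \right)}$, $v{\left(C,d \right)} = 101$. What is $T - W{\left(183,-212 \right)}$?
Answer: $\frac{1121}{9} \approx 124.56$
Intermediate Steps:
$T = 101$
$W{\left(K,z \right)} = \frac{z}{9}$
$T - W{\left(183,-212 \right)} = 101 - \frac{1}{9} \left(-212\right) = 101 - - \frac{212}{9} = 101 + \frac{212}{9} = \frac{1121}{9}$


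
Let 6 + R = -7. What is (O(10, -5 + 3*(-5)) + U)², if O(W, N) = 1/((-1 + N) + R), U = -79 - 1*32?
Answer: 14250625/1156 ≈ 12328.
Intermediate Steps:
R = -13 (R = -6 - 7 = -13)
U = -111 (U = -79 - 32 = -111)
O(W, N) = 1/(-14 + N) (O(W, N) = 1/((-1 + N) - 13) = 1/(-14 + N))
(O(10, -5 + 3*(-5)) + U)² = (1/(-14 + (-5 + 3*(-5))) - 111)² = (1/(-14 + (-5 - 15)) - 111)² = (1/(-14 - 20) - 111)² = (1/(-34) - 111)² = (-1/34 - 111)² = (-3775/34)² = 14250625/1156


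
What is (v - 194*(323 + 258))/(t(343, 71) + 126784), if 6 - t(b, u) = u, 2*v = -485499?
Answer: -710927/253438 ≈ -2.8051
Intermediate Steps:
v = -485499/2 (v = (1/2)*(-485499) = -485499/2 ≈ -2.4275e+5)
t(b, u) = 6 - u
(v - 194*(323 + 258))/(t(343, 71) + 126784) = (-485499/2 - 194*(323 + 258))/((6 - 1*71) + 126784) = (-485499/2 - 194*581)/((6 - 71) + 126784) = (-485499/2 - 112714)/(-65 + 126784) = -710927/2/126719 = -710927/2*1/126719 = -710927/253438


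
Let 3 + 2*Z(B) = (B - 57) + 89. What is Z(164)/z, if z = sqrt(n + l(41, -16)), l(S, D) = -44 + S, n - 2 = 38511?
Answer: 193*sqrt(38510)/77020 ≈ 0.49175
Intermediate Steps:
n = 38513 (n = 2 + 38511 = 38513)
Z(B) = 29/2 + B/2 (Z(B) = -3/2 + ((B - 57) + 89)/2 = -3/2 + ((-57 + B) + 89)/2 = -3/2 + (32 + B)/2 = -3/2 + (16 + B/2) = 29/2 + B/2)
z = sqrt(38510) (z = sqrt(38513 + (-44 + 41)) = sqrt(38513 - 3) = sqrt(38510) ≈ 196.24)
Z(164)/z = (29/2 + (1/2)*164)/(sqrt(38510)) = (29/2 + 82)*(sqrt(38510)/38510) = 193*(sqrt(38510)/38510)/2 = 193*sqrt(38510)/77020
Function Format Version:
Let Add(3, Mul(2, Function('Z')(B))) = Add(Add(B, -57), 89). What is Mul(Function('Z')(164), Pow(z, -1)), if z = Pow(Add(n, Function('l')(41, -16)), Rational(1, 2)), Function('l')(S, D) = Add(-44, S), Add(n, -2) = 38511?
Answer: Mul(Rational(193, 77020), Pow(38510, Rational(1, 2))) ≈ 0.49175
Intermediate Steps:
n = 38513 (n = Add(2, 38511) = 38513)
Function('Z')(B) = Add(Rational(29, 2), Mul(Rational(1, 2), B)) (Function('Z')(B) = Add(Rational(-3, 2), Mul(Rational(1, 2), Add(Add(B, -57), 89))) = Add(Rational(-3, 2), Mul(Rational(1, 2), Add(Add(-57, B), 89))) = Add(Rational(-3, 2), Mul(Rational(1, 2), Add(32, B))) = Add(Rational(-3, 2), Add(16, Mul(Rational(1, 2), B))) = Add(Rational(29, 2), Mul(Rational(1, 2), B)))
z = Pow(38510, Rational(1, 2)) (z = Pow(Add(38513, Add(-44, 41)), Rational(1, 2)) = Pow(Add(38513, -3), Rational(1, 2)) = Pow(38510, Rational(1, 2)) ≈ 196.24)
Mul(Function('Z')(164), Pow(z, -1)) = Mul(Add(Rational(29, 2), Mul(Rational(1, 2), 164)), Pow(Pow(38510, Rational(1, 2)), -1)) = Mul(Add(Rational(29, 2), 82), Mul(Rational(1, 38510), Pow(38510, Rational(1, 2)))) = Mul(Rational(193, 2), Mul(Rational(1, 38510), Pow(38510, Rational(1, 2)))) = Mul(Rational(193, 77020), Pow(38510, Rational(1, 2)))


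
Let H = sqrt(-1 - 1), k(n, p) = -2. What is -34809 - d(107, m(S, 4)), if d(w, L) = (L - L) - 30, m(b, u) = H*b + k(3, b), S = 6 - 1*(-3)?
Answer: -34779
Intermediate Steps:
H = I*sqrt(2) (H = sqrt(-2) = I*sqrt(2) ≈ 1.4142*I)
S = 9 (S = 6 + 3 = 9)
m(b, u) = -2 + I*b*sqrt(2) (m(b, u) = (I*sqrt(2))*b - 2 = I*b*sqrt(2) - 2 = -2 + I*b*sqrt(2))
d(w, L) = -30 (d(w, L) = 0 - 30 = -30)
-34809 - d(107, m(S, 4)) = -34809 - 1*(-30) = -34809 + 30 = -34779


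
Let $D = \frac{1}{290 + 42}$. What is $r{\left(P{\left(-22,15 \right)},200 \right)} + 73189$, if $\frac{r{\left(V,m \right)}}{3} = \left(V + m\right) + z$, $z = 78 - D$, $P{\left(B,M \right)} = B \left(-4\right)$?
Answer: $\frac{24663281}{332} \approx 74287.0$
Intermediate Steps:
$D = \frac{1}{332} \approx 0.003012$
$P{\left(B,M \right)} = - 4 B$
$z = \frac{25895}{332}$ ($z = 78 - \frac{1}{332} = \frac{25895}{332} \approx 77.997$)
$r{\left(V,m \right)} = \frac{77685}{332} + 3 V + 3 m$ ($r{\left(V,m \right)} = 3 \left(\left(V + m\right) + \frac{25895}{332}\right) = 3 \left(\frac{25895}{332} + V + m\right) = \frac{77685}{332} + 3 V + 3 m$)
$r{\left(P{\left(-22,15 \right)},200 \right)} + 73189 = \left(\frac{77685}{332} + 3 \left(\left(-4\right) \left(-22\right)\right) + 3 \cdot 200\right) + 73189 = \left(\frac{77685}{332} + 3 \cdot 88 + 600\right) + 73189 = \left(\frac{77685}{332} + 264 + 600\right) + 73189 = \frac{364533}{332} + 73189 = \frac{24663281}{332}$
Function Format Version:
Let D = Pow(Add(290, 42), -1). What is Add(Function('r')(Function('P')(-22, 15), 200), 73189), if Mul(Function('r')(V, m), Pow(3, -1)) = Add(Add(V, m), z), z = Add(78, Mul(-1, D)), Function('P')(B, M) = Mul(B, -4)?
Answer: Rational(24663281, 332) ≈ 74287.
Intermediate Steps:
D = Rational(1, 332) (D = Pow(332, -1) = Rational(1, 332) ≈ 0.0030120)
Function('P')(B, M) = Mul(-4, B)
z = Rational(25895, 332) (z = Add(78, Mul(-1, Rational(1, 332))) = Add(78, Rational(-1, 332)) = Rational(25895, 332) ≈ 77.997)
Function('r')(V, m) = Add(Rational(77685, 332), Mul(3, V), Mul(3, m)) (Function('r')(V, m) = Mul(3, Add(Add(V, m), Rational(25895, 332))) = Mul(3, Add(Rational(25895, 332), V, m)) = Add(Rational(77685, 332), Mul(3, V), Mul(3, m)))
Add(Function('r')(Function('P')(-22, 15), 200), 73189) = Add(Add(Rational(77685, 332), Mul(3, Mul(-4, -22)), Mul(3, 200)), 73189) = Add(Add(Rational(77685, 332), Mul(3, 88), 600), 73189) = Add(Add(Rational(77685, 332), 264, 600), 73189) = Add(Rational(364533, 332), 73189) = Rational(24663281, 332)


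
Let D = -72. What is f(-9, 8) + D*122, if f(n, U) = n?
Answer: -8793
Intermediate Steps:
f(-9, 8) + D*122 = -9 - 72*122 = -9 - 8784 = -8793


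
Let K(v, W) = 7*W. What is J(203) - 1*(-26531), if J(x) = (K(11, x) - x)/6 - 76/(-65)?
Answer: 1737786/65 ≈ 26735.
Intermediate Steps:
J(x) = 76/65 + x (J(x) = (7*x - x)/6 - 76/(-65) = (6*x)*(1/6) - 76*(-1/65) = x + 76/65 = 76/65 + x)
J(203) - 1*(-26531) = (76/65 + 203) - 1*(-26531) = 13271/65 + 26531 = 1737786/65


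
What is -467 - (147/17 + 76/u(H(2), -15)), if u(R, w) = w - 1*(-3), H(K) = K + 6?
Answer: -23935/51 ≈ -469.31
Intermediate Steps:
H(K) = 6 + K
u(R, w) = 3 + w (u(R, w) = w + 3 = 3 + w)
-467 - (147/17 + 76/u(H(2), -15)) = -467 - (147/17 + 76/(3 - 15)) = -467 - (147*(1/17) + 76/(-12)) = -467 - (147/17 + 76*(-1/12)) = -467 - (147/17 - 19/3) = -467 - 1*118/51 = -467 - 118/51 = -23935/51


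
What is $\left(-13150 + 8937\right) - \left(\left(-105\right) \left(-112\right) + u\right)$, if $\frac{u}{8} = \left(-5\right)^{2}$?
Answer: $-16173$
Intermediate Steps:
$u = 200$ ($u = 8 \left(-5\right)^{2} = 8 \cdot 25 = 200$)
$\left(-13150 + 8937\right) - \left(\left(-105\right) \left(-112\right) + u\right) = \left(-13150 + 8937\right) - \left(\left(-105\right) \left(-112\right) + 200\right) = -4213 - \left(11760 + 200\right) = -4213 - 11960 = -16173$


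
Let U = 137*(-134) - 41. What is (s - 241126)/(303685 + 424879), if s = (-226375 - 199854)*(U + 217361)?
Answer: -21200903856/182141 ≈ -1.1640e+5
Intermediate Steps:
U = -18399 (U = -18358 - 41 = -18399)
s = -84803374298 (s = (-226375 - 199854)*(-18399 + 217361) = -426229*198962 = -84803374298)
(s - 241126)/(303685 + 424879) = (-84803374298 - 241126)/(303685 + 424879) = -84803615424/728564 = -84803615424*1/728564 = -21200903856/182141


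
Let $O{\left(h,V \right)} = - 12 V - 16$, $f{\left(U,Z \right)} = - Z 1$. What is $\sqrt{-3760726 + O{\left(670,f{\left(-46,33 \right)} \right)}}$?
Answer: $i \sqrt{3760346} \approx 1939.2 i$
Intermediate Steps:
$f{\left(U,Z \right)} = - Z$
$O{\left(h,V \right)} = -16 - 12 V$
$\sqrt{-3760726 + O{\left(670,f{\left(-46,33 \right)} \right)}} = \sqrt{-3760726 - \left(16 + 12 \left(\left(-1\right) 33\right)\right)} = \sqrt{-3760726 - -380} = \sqrt{-3760726 + \left(-16 + 396\right)} = \sqrt{-3760726 + 380} = \sqrt{-3760346} = i \sqrt{3760346}$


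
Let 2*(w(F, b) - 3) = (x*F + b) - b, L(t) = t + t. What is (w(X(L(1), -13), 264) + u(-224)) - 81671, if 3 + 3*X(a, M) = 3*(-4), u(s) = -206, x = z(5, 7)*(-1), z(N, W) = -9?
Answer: -163793/2 ≈ -81897.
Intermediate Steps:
x = 9 (x = -9*(-1) = 9)
L(t) = 2*t
X(a, M) = -5 (X(a, M) = -1 + (3*(-4))/3 = -1 + (1/3)*(-12) = -1 - 4 = -5)
w(F, b) = 3 + 9*F/2 (w(F, b) = 3 + ((9*F + b) - b)/2 = 3 + ((b + 9*F) - b)/2 = 3 + (9*F)/2 = 3 + 9*F/2)
(w(X(L(1), -13), 264) + u(-224)) - 81671 = ((3 + (9/2)*(-5)) - 206) - 81671 = ((3 - 45/2) - 206) - 81671 = (-39/2 - 206) - 81671 = -451/2 - 81671 = -163793/2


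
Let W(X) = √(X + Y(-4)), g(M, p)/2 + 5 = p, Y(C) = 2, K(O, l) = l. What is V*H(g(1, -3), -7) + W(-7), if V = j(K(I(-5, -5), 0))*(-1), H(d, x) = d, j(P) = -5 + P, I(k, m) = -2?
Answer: -80 + I*√5 ≈ -80.0 + 2.2361*I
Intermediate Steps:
g(M, p) = -10 + 2*p
V = 5 (V = (-5 + 0)*(-1) = -5*(-1) = 5)
W(X) = √(2 + X) (W(X) = √(X + 2) = √(2 + X))
V*H(g(1, -3), -7) + W(-7) = 5*(-10 + 2*(-3)) + √(2 - 7) = 5*(-10 - 6) + √(-5) = 5*(-16) + I*√5 = -80 + I*√5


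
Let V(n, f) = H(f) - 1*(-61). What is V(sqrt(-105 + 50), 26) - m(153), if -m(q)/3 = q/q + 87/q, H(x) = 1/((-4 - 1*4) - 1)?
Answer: 10036/153 ≈ 65.595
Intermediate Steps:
H(x) = -1/9 (H(x) = 1/((-4 - 4) - 1) = 1/(-8 - 1) = 1/(-9) = -1/9)
m(q) = -3 - 261/q (m(q) = -3*(q/q + 87/q) = -3*(1 + 87/q) = -3 - 261/q)
V(n, f) = 548/9 (V(n, f) = -1/9 - 1*(-61) = -1/9 + 61 = 548/9)
V(sqrt(-105 + 50), 26) - m(153) = 548/9 - (-3 - 261/153) = 548/9 - (-3 - 261*1/153) = 548/9 - (-3 - 29/17) = 548/9 - 1*(-80/17) = 548/9 + 80/17 = 10036/153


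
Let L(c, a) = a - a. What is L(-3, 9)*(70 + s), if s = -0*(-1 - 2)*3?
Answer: 0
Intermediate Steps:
L(c, a) = 0
s = 0 (s = -0*(-3)*3 = -1*0*3 = 0*3 = 0)
L(-3, 9)*(70 + s) = 0*(70 + 0) = 0*70 = 0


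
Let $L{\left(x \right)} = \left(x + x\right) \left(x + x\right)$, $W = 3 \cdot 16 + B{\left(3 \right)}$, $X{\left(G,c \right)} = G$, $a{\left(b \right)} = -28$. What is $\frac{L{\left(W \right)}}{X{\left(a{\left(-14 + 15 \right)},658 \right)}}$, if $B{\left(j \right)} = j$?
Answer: $- \frac{2601}{7} \approx -371.57$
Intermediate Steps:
$W = 51$ ($W = 3 \cdot 16 + 3 = 48 + 3 = 51$)
$L{\left(x \right)} = 4 x^{2}$ ($L{\left(x \right)} = 2 x 2 x = 4 x^{2}$)
$\frac{L{\left(W \right)}}{X{\left(a{\left(-14 + 15 \right)},658 \right)}} = \frac{4 \cdot 51^{2}}{-28} = 4 \cdot 2601 \left(- \frac{1}{28}\right) = 10404 \left(- \frac{1}{28}\right) = - \frac{2601}{7}$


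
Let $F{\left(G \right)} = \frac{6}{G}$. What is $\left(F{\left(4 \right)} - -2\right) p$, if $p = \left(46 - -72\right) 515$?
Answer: $212695$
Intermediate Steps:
$p = 60770$ ($p = \left(46 + 72\right) 515 = 118 \cdot 515 = 60770$)
$\left(F{\left(4 \right)} - -2\right) p = \left(\frac{6}{4} - -2\right) 60770 = \left(6 \cdot \frac{1}{4} + 2\right) 60770 = \left(\frac{3}{2} + 2\right) 60770 = \frac{7}{2} \cdot 60770 = 212695$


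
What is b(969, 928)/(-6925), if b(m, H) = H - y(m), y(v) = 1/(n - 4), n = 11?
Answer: -1299/9695 ≈ -0.13399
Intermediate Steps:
y(v) = ⅐ (y(v) = 1/(11 - 4) = 1/7 = ⅐)
b(m, H) = -⅐ + H (b(m, H) = H - 1*⅐ = H - ⅐ = -⅐ + H)
b(969, 928)/(-6925) = (-⅐ + 928)/(-6925) = (6495/7)*(-1/6925) = -1299/9695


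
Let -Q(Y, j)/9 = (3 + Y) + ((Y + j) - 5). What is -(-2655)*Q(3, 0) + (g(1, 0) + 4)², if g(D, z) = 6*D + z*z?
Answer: -95480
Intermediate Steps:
g(D, z) = z² + 6*D (g(D, z) = 6*D + z² = z² + 6*D)
Q(Y, j) = 18 - 18*Y - 9*j (Q(Y, j) = -9*((3 + Y) + ((Y + j) - 5)) = -9*((3 + Y) + (-5 + Y + j)) = -9*(-2 + j + 2*Y) = 18 - 18*Y - 9*j)
-(-2655)*Q(3, 0) + (g(1, 0) + 4)² = -(-2655)*(18 - 18*3 - 9*0) + ((0² + 6*1) + 4)² = -(-2655)*(18 - 54 + 0) + ((0 + 6) + 4)² = -(-2655)*(-36) + (6 + 4)² = -177*540 + 10² = -95580 + 100 = -95480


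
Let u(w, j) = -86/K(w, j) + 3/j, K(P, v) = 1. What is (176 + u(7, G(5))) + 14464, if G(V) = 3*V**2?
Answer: 363851/25 ≈ 14554.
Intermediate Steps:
u(w, j) = -86 + 3/j (u(w, j) = -86/1 + 3/j = -86*1 + 3/j = -86 + 3/j)
(176 + u(7, G(5))) + 14464 = (176 + (-86 + 3/((3*5**2)))) + 14464 = (176 + (-86 + 3/((3*25)))) + 14464 = (176 + (-86 + 3/75)) + 14464 = (176 + (-86 + 3*(1/75))) + 14464 = (176 + (-86 + 1/25)) + 14464 = (176 - 2149/25) + 14464 = 2251/25 + 14464 = 363851/25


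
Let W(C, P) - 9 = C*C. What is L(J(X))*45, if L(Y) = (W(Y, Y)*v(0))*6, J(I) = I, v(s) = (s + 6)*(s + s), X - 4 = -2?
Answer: 0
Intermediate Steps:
W(C, P) = 9 + C² (W(C, P) = 9 + C*C = 9 + C²)
X = 2 (X = 4 - 2 = 2)
v(s) = 2*s*(6 + s) (v(s) = (6 + s)*(2*s) = 2*s*(6 + s))
L(Y) = 0 (L(Y) = ((9 + Y²)*(2*0*(6 + 0)))*6 = ((9 + Y²)*(2*0*6))*6 = ((9 + Y²)*0)*6 = 0*6 = 0)
L(J(X))*45 = 0*45 = 0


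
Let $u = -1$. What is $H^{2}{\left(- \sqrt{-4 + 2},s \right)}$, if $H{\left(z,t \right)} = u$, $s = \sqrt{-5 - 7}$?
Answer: $1$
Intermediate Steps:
$s = 2 i \sqrt{3}$ ($s = \sqrt{-12} = 2 i \sqrt{3} \approx 3.4641 i$)
$H{\left(z,t \right)} = -1$
$H^{2}{\left(- \sqrt{-4 + 2},s \right)} = \left(-1\right)^{2} = 1$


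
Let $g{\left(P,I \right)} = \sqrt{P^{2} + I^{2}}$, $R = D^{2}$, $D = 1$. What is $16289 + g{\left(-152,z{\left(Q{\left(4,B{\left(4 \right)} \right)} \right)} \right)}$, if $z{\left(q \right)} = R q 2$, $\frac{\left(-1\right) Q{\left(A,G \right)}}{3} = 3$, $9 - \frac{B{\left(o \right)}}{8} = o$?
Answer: $16289 + 2 \sqrt{5857} \approx 16442.0$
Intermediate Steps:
$B{\left(o \right)} = 72 - 8 o$
$Q{\left(A,G \right)} = -9$ ($Q{\left(A,G \right)} = \left(-3\right) 3 = -9$)
$R = 1$ ($R = 1^{2} = 1$)
$z{\left(q \right)} = 2 q$ ($z{\left(q \right)} = 1 q 2 = q 2 = 2 q$)
$g{\left(P,I \right)} = \sqrt{I^{2} + P^{2}}$
$16289 + g{\left(-152,z{\left(Q{\left(4,B{\left(4 \right)} \right)} \right)} \right)} = 16289 + \sqrt{\left(2 \left(-9\right)\right)^{2} + \left(-152\right)^{2}} = 16289 + \sqrt{\left(-18\right)^{2} + 23104} = 16289 + \sqrt{324 + 23104} = 16289 + \sqrt{23428} = 16289 + 2 \sqrt{5857}$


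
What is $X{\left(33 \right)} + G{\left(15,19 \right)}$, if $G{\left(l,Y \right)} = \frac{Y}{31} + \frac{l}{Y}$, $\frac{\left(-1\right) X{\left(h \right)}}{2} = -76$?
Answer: $\frac{90354}{589} \approx 153.4$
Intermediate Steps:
$X{\left(h \right)} = 152$ ($X{\left(h \right)} = \left(-2\right) \left(-76\right) = 152$)
$G{\left(l,Y \right)} = \frac{Y}{31} + \frac{l}{Y}$ ($G{\left(l,Y \right)} = Y \frac{1}{31} + \frac{l}{Y} = \frac{Y}{31} + \frac{l}{Y}$)
$X{\left(33 \right)} + G{\left(15,19 \right)} = 152 + \left(\frac{1}{31} \cdot 19 + \frac{15}{19}\right) = 152 + \left(\frac{19}{31} + 15 \cdot \frac{1}{19}\right) = 152 + \left(\frac{19}{31} + \frac{15}{19}\right) = 152 + \frac{826}{589} = \frac{90354}{589}$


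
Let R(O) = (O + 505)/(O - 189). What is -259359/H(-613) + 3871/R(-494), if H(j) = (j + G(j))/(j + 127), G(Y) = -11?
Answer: -506053741/1144 ≈ -4.4235e+5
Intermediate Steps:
R(O) = (505 + O)/(-189 + O)
H(j) = (-11 + j)/(127 + j) (H(j) = (j - 11)/(j + 127) = (-11 + j)/(127 + j))
-259359/H(-613) + 3871/R(-494) = -259359*(127 - 613)/(-11 - 613) + 3871/(((505 - 494)/(-189 - 494))) = -259359/(-624/(-486)) + 3871/((11/(-683))) = -259359/((-1/486*(-624))) + 3871/((-1/683*11)) = -259359/104/81 + 3871/(-11/683) = -259359*81/104 + 3871*(-683/11) = -21008079/104 - 2643893/11 = -506053741/1144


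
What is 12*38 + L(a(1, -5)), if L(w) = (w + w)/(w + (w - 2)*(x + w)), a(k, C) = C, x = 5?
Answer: 458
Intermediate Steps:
L(w) = 2*w/(w + (-2 + w)*(5 + w)) (L(w) = (w + w)/(w + (w - 2)*(5 + w)) = (2*w)/(w + (-2 + w)*(5 + w)) = 2*w/(w + (-2 + w)*(5 + w)))
12*38 + L(a(1, -5)) = 12*38 + 2*(-5)/(-10 + (-5)² + 4*(-5)) = 456 + 2*(-5)/(-10 + 25 - 20) = 456 + 2*(-5)/(-5) = 456 + 2*(-5)*(-⅕) = 456 + 2 = 458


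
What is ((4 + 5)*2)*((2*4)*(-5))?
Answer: -720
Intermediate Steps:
((4 + 5)*2)*((2*4)*(-5)) = (9*2)*(8*(-5)) = 18*(-40) = -720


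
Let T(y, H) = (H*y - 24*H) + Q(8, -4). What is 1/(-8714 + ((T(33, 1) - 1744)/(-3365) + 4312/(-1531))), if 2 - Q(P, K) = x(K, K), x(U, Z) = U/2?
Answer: -5151815/44904775629 ≈ -0.00011473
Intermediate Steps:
x(U, Z) = U/2 (x(U, Z) = U*(½) = U/2)
Q(P, K) = 2 - K/2
T(y, H) = 4 - 24*H + H*y (T(y, H) = (H*y - 24*H) + (2 - ½*(-4)) = (-24*H + H*y) + (2 + 2) = (-24*H + H*y) + 4 = 4 - 24*H + H*y)
1/(-8714 + ((T(33, 1) - 1744)/(-3365) + 4312/(-1531))) = 1/(-8714 + (((4 - 24*1 + 1*33) - 1744)/(-3365) + 4312/(-1531))) = 1/(-8714 + (((4 - 24 + 33) - 1744)*(-1/3365) + 4312*(-1/1531))) = 1/(-8714 + ((13 - 1744)*(-1/3365) - 4312/1531)) = 1/(-8714 + (-1731*(-1/3365) - 4312/1531)) = 1/(-8714 + (1731/3365 - 4312/1531)) = 1/(-8714 - 11859719/5151815) = 1/(-44904775629/5151815) = -5151815/44904775629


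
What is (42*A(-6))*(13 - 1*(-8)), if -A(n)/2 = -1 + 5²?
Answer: -42336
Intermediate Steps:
A(n) = -48 (A(n) = -2*(-1 + 5²) = -2*(-1 + 25) = -2*24 = -48)
(42*A(-6))*(13 - 1*(-8)) = (42*(-48))*(13 - 1*(-8)) = -2016*(13 + 8) = -2016*21 = -42336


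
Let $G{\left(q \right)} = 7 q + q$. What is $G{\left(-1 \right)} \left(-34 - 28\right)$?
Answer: $496$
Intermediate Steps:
$G{\left(q \right)} = 8 q$
$G{\left(-1 \right)} \left(-34 - 28\right) = 8 \left(-1\right) \left(-34 - 28\right) = \left(-8\right) \left(-62\right) = 496$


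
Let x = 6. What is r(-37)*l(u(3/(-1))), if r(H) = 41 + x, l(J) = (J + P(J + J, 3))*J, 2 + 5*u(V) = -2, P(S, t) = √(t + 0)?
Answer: 752/25 - 188*√3/5 ≈ -35.045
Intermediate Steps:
P(S, t) = √t
u(V) = -⅘ (u(V) = -⅖ + (⅕)*(-2) = -⅖ - ⅖ = -⅘)
l(J) = J*(J + √3) (l(J) = (J + √3)*J = J*(J + √3))
r(H) = 47 (r(H) = 41 + 6 = 47)
r(-37)*l(u(3/(-1))) = 47*(-4*(-⅘ + √3)/5) = 47*(16/25 - 4*√3/5) = 752/25 - 188*√3/5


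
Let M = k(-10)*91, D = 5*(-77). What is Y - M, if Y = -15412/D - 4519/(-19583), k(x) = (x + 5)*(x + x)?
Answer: -68305487489/7539455 ≈ -9059.7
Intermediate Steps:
D = -385
k(x) = 2*x*(5 + x) (k(x) = (5 + x)*(2*x) = 2*x*(5 + x))
Y = 303553011/7539455 (Y = -15412/(-385) - 4519/(-19583) = -15412*(-1/385) - 4519*(-1/19583) = 15412/385 + 4519/19583 = 303553011/7539455 ≈ 40.262)
M = 9100 (M = (2*(-10)*(5 - 10))*91 = (2*(-10)*(-5))*91 = 100*91 = 9100)
Y - M = 303553011/7539455 - 1*9100 = 303553011/7539455 - 9100 = -68305487489/7539455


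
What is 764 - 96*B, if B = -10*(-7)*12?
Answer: -79876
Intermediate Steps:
B = 840 (B = 70*12 = 840)
764 - 96*B = 764 - 96*840 = 764 - 80640 = -79876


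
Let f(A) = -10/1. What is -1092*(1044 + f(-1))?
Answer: -1129128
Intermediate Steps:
f(A) = -10 (f(A) = -10*1 = -10)
-1092*(1044 + f(-1)) = -1092*(1044 - 10) = -1092*1034 = -1129128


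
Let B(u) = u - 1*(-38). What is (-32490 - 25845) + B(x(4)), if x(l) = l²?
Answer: -58281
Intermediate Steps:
B(u) = 38 + u (B(u) = u + 38 = 38 + u)
(-32490 - 25845) + B(x(4)) = (-32490 - 25845) + (38 + 4²) = -58335 + (38 + 16) = -58335 + 54 = -58281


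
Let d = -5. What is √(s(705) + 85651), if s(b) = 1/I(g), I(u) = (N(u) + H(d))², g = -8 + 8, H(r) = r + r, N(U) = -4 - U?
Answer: √16787597/14 ≈ 292.66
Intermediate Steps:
H(r) = 2*r
g = 0
I(u) = (-14 - u)² (I(u) = ((-4 - u) + 2*(-5))² = ((-4 - u) - 10)² = (-14 - u)²)
s(b) = 1/196 (s(b) = 1/((14 + 0)²) = 1/(14²) = 1/196)
√(s(705) + 85651) = √(1/196 + 85651) = √(16787597/196) = √16787597/14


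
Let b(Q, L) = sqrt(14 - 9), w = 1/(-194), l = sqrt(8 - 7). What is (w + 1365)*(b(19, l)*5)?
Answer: 1324045*sqrt(5)/194 ≈ 15261.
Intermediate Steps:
l = 1 (l = sqrt(1) = 1)
w = -1/194 ≈ -0.0051546
b(Q, L) = sqrt(5)
(w + 1365)*(b(19, l)*5) = (-1/194 + 1365)*(sqrt(5)*5) = 264809*(5*sqrt(5))/194 = 1324045*sqrt(5)/194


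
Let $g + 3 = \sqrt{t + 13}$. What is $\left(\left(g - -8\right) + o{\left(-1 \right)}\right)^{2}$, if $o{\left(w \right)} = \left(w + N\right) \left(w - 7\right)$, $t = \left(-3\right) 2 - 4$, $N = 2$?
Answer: $\left(3 - \sqrt{3}\right)^{2} \approx 1.6077$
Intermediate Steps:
$t = -10$ ($t = -6 - 4 = -10$)
$o{\left(w \right)} = \left(-7 + w\right) \left(2 + w\right)$ ($o{\left(w \right)} = \left(w + 2\right) \left(w - 7\right) = \left(2 + w\right) \left(-7 + w\right) = \left(-7 + w\right) \left(2 + w\right)$)
$g = -3 + \sqrt{3}$ ($g = -3 + \sqrt{-10 + 13} = -3 + \sqrt{3} \approx -1.268$)
$\left(\left(g - -8\right) + o{\left(-1 \right)}\right)^{2} = \left(\left(\left(-3 + \sqrt{3}\right) - -8\right) - \left(9 - 1\right)\right)^{2} = \left(\left(\left(-3 + \sqrt{3}\right) + 8\right) + \left(-14 + 1 + 5\right)\right)^{2} = \left(\left(5 + \sqrt{3}\right) - 8\right)^{2} = \left(-3 + \sqrt{3}\right)^{2}$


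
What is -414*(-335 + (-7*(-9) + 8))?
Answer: 109296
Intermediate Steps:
-414*(-335 + (-7*(-9) + 8)) = -414*(-335 + (63 + 8)) = -414*(-335 + 71) = -414*(-264) = 109296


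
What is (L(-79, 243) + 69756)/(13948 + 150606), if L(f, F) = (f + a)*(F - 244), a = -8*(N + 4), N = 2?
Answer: 69883/164554 ≈ 0.42468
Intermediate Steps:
a = -48 (a = -8*(2 + 4) = -8*6 = -48)
L(f, F) = (-244 + F)*(-48 + f) (L(f, F) = (f - 48)*(F - 244) = (-48 + f)*(-244 + F) = (-244 + F)*(-48 + f))
(L(-79, 243) + 69756)/(13948 + 150606) = ((11712 - 244*(-79) - 48*243 + 243*(-79)) + 69756)/(13948 + 150606) = ((11712 + 19276 - 11664 - 19197) + 69756)/164554 = (127 + 69756)*(1/164554) = 69883*(1/164554) = 69883/164554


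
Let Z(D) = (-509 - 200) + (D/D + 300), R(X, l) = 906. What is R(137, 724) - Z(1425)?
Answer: 1314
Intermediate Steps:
Z(D) = -408 (Z(D) = -709 + (1 + 300) = -709 + 301 = -408)
R(137, 724) - Z(1425) = 906 - 1*(-408) = 906 + 408 = 1314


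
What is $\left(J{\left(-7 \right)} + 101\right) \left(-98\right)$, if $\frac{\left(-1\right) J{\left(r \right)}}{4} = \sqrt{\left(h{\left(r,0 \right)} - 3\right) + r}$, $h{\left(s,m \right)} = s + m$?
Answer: $-9898 + 392 i \sqrt{17} \approx -9898.0 + 1616.3 i$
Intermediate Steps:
$h{\left(s,m \right)} = m + s$
$J{\left(r \right)} = - 4 \sqrt{-3 + 2 r}$ ($J{\left(r \right)} = - 4 \sqrt{\left(\left(0 + r\right) - 3\right) + r} = - 4 \sqrt{\left(r - 3\right) + r} = - 4 \sqrt{\left(-3 + r\right) + r} = - 4 \sqrt{-3 + 2 r}$)
$\left(J{\left(-7 \right)} + 101\right) \left(-98\right) = \left(- 4 \sqrt{-3 + 2 \left(-7\right)} + 101\right) \left(-98\right) = \left(- 4 \sqrt{-3 - 14} + 101\right) \left(-98\right) = \left(- 4 \sqrt{-17} + 101\right) \left(-98\right) = \left(- 4 i \sqrt{17} + 101\right) \left(-98\right) = \left(101 - 4 i \sqrt{17}\right) \left(-98\right) = -9898 + 392 i \sqrt{17}$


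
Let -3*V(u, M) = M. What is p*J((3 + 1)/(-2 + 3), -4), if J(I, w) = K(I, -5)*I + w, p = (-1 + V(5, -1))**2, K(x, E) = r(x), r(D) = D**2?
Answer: 80/3 ≈ 26.667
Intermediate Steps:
V(u, M) = -M/3
K(x, E) = x**2
p = 4/9 (p = (-1 - 1/3*(-1))**2 = (-1 + 1/3)**2 = (-2/3)**2 = 4/9 ≈ 0.44444)
J(I, w) = w + I**3 (J(I, w) = I**2*I + w = I**3 + w = w + I**3)
p*J((3 + 1)/(-2 + 3), -4) = 4*(-4 + ((3 + 1)/(-2 + 3))**3)/9 = 4*(-4 + (4/1)**3)/9 = 4*(-4 + (4*1)**3)/9 = 4*(-4 + 4**3)/9 = 4*(-4 + 64)/9 = (4/9)*60 = 80/3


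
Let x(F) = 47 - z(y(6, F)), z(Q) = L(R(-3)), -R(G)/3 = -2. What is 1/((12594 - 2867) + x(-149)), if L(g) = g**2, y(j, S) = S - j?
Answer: 1/9738 ≈ 0.00010269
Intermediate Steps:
R(G) = 6 (R(G) = -3*(-2) = 6)
z(Q) = 36 (z(Q) = 6**2 = 36)
x(F) = 11 (x(F) = 47 - 1*36 = 47 - 36 = 11)
1/((12594 - 2867) + x(-149)) = 1/((12594 - 2867) + 11) = 1/(9727 + 11) = 1/9738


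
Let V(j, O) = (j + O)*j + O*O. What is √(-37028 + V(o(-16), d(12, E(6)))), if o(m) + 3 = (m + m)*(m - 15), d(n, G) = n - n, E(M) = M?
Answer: √941093 ≈ 970.10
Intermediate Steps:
d(n, G) = 0
o(m) = -3 + 2*m*(-15 + m) (o(m) = -3 + (m + m)*(m - 15) = -3 + (2*m)*(-15 + m) = -3 + 2*m*(-15 + m))
V(j, O) = O² + j*(O + j) (V(j, O) = (O + j)*j + O² = j*(O + j) + O² = O² + j*(O + j))
√(-37028 + V(o(-16), d(12, E(6)))) = √(-37028 + (0² + (-3 - 30*(-16) + 2*(-16)²)² + 0*(-3 - 30*(-16) + 2*(-16)²))) = √(-37028 + (0 + (-3 + 480 + 2*256)² + 0*(-3 + 480 + 2*256))) = √(-37028 + (0 + (-3 + 480 + 512)² + 0*(-3 + 480 + 512))) = √(-37028 + (0 + 989² + 0*989)) = √(-37028 + (0 + 978121 + 0)) = √(-37028 + 978121) = √941093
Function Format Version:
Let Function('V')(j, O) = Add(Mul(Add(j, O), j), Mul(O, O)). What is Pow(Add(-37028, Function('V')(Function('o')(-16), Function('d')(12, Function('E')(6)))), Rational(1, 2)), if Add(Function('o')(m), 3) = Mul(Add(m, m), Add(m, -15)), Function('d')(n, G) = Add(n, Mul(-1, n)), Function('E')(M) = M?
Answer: Pow(941093, Rational(1, 2)) ≈ 970.10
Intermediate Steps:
Function('d')(n, G) = 0
Function('o')(m) = Add(-3, Mul(2, m, Add(-15, m))) (Function('o')(m) = Add(-3, Mul(Add(m, m), Add(m, -15))) = Add(-3, Mul(Mul(2, m), Add(-15, m))) = Add(-3, Mul(2, m, Add(-15, m))))
Function('V')(j, O) = Add(Pow(O, 2), Mul(j, Add(O, j))) (Function('V')(j, O) = Add(Mul(Add(O, j), j), Pow(O, 2)) = Add(Mul(j, Add(O, j)), Pow(O, 2)) = Add(Pow(O, 2), Mul(j, Add(O, j))))
Pow(Add(-37028, Function('V')(Function('o')(-16), Function('d')(12, Function('E')(6)))), Rational(1, 2)) = Pow(Add(-37028, Add(Pow(0, 2), Pow(Add(-3, Mul(-30, -16), Mul(2, Pow(-16, 2))), 2), Mul(0, Add(-3, Mul(-30, -16), Mul(2, Pow(-16, 2)))))), Rational(1, 2)) = Pow(Add(-37028, Add(0, Pow(Add(-3, 480, Mul(2, 256)), 2), Mul(0, Add(-3, 480, Mul(2, 256))))), Rational(1, 2)) = Pow(Add(-37028, Add(0, Pow(Add(-3, 480, 512), 2), Mul(0, Add(-3, 480, 512)))), Rational(1, 2)) = Pow(Add(-37028, Add(0, Pow(989, 2), Mul(0, 989))), Rational(1, 2)) = Pow(Add(-37028, Add(0, 978121, 0)), Rational(1, 2)) = Pow(Add(-37028, 978121), Rational(1, 2)) = Pow(941093, Rational(1, 2))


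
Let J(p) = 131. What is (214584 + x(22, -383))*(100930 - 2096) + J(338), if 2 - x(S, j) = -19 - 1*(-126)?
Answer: 21197817617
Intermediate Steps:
x(S, j) = -105 (x(S, j) = 2 - (-19 - 1*(-126)) = 2 - (-19 + 126) = 2 - 1*107 = 2 - 107 = -105)
(214584 + x(22, -383))*(100930 - 2096) + J(338) = (214584 - 105)*(100930 - 2096) + 131 = 214479*98834 + 131 = 21197817486 + 131 = 21197817617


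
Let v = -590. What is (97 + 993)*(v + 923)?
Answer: 362970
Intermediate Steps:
(97 + 993)*(v + 923) = (97 + 993)*(-590 + 923) = 1090*333 = 362970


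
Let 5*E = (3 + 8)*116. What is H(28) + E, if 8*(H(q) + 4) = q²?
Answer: 1746/5 ≈ 349.20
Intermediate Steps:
H(q) = -4 + q²/8
E = 1276/5 (E = ((3 + 8)*116)/5 = (11*116)/5 = (⅕)*1276 = 1276/5 ≈ 255.20)
H(28) + E = (-4 + (⅛)*28²) + 1276/5 = (-4 + (⅛)*784) + 1276/5 = (-4 + 98) + 1276/5 = 94 + 1276/5 = 1746/5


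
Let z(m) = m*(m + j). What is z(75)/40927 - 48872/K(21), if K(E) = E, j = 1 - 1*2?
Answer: -2000067794/859467 ≈ -2327.1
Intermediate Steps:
j = -1 (j = 1 - 2 = -1)
z(m) = m*(-1 + m) (z(m) = m*(m - 1) = m*(-1 + m))
z(75)/40927 - 48872/K(21) = (75*(-1 + 75))/40927 - 48872/21 = (75*74)*(1/40927) - 48872*1/21 = 5550*(1/40927) - 48872/21 = 5550/40927 - 48872/21 = -2000067794/859467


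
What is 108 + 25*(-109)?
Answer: -2617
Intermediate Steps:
108 + 25*(-109) = 108 - 2725 = -2617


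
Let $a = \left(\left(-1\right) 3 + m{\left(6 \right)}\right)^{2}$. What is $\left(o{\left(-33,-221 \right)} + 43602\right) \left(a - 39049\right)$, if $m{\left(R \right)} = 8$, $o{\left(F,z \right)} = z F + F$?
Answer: $-1984838688$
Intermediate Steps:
$o{\left(F,z \right)} = F + F z$ ($o{\left(F,z \right)} = F z + F = F + F z$)
$a = 25$ ($a = \left(\left(-1\right) 3 + 8\right)^{2} = \left(-3 + 8\right)^{2} = 5^{2} = 25$)
$\left(o{\left(-33,-221 \right)} + 43602\right) \left(a - 39049\right) = \left(- 33 \left(1 - 221\right) + 43602\right) \left(25 - 39049\right) = \left(\left(-33\right) \left(-220\right) + 43602\right) \left(-39024\right) = \left(7260 + 43602\right) \left(-39024\right) = 50862 \left(-39024\right) = -1984838688$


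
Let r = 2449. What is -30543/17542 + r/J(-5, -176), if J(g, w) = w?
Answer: -24167963/1543696 ≈ -15.656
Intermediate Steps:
-30543/17542 + r/J(-5, -176) = -30543/17542 + 2449/(-176) = -30543*1/17542 + 2449*(-1/176) = -30543/17542 - 2449/176 = -24167963/1543696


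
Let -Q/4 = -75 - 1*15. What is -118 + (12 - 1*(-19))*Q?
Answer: 11042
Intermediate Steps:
Q = 360 (Q = -4*(-75 - 1*15) = -4*(-75 - 15) = -4*(-90) = 360)
-118 + (12 - 1*(-19))*Q = -118 + (12 - 1*(-19))*360 = -118 + (12 + 19)*360 = -118 + 31*360 = -118 + 11160 = 11042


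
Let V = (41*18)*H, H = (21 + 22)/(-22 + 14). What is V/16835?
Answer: -15867/67340 ≈ -0.23563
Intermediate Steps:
H = -43/8 (H = 43/(-8) = 43*(-⅛) = -43/8 ≈ -5.3750)
V = -15867/4 (V = (41*18)*(-43/8) = 738*(-43/8) = -15867/4 ≈ -3966.8)
V/16835 = -15867/4/16835 = -15867/4*1/16835 = -15867/67340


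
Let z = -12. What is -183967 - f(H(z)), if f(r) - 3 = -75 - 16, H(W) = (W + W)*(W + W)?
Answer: -183879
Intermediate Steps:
H(W) = 4*W**2 (H(W) = (2*W)*(2*W) = 4*W**2)
f(r) = -88 (f(r) = 3 + (-75 - 16) = 3 - 91 = -88)
-183967 - f(H(z)) = -183967 - 1*(-88) = -183967 + 88 = -183879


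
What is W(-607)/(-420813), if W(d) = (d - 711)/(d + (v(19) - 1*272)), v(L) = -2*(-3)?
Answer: -1318/367369749 ≈ -3.5877e-6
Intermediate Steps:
v(L) = 6
W(d) = (-711 + d)/(-266 + d) (W(d) = (d - 711)/(d + (6 - 1*272)) = (-711 + d)/(d + (6 - 272)) = (-711 + d)/(d - 266) = (-711 + d)/(-266 + d))
W(-607)/(-420813) = ((-711 - 607)/(-266 - 607))/(-420813) = (-1318/(-873))*(-1/420813) = -1/873*(-1318)*(-1/420813) = (1318/873)*(-1/420813) = -1318/367369749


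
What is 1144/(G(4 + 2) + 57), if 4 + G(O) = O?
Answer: 1144/59 ≈ 19.390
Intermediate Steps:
G(O) = -4 + O
1144/(G(4 + 2) + 57) = 1144/((-4 + (4 + 2)) + 57) = 1144/((-4 + 6) + 57) = 1144/(2 + 57) = 1144/59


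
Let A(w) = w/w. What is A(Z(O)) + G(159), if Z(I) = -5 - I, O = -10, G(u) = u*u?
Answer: 25282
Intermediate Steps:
G(u) = u²
A(w) = 1
A(Z(O)) + G(159) = 1 + 159² = 1 + 25281 = 25282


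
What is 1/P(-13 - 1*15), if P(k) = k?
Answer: -1/28 ≈ -0.035714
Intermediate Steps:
1/P(-13 - 1*15) = 1/(-13 - 1*15) = 1/(-13 - 15) = 1/(-28) = -1/28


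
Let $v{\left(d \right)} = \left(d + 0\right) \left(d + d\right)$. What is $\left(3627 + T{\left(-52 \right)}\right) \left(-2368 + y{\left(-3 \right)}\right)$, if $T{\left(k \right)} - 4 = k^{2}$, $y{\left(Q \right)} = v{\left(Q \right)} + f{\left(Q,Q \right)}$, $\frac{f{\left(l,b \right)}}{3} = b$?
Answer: $-14944265$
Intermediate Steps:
$v{\left(d \right)} = 2 d^{2}$ ($v{\left(d \right)} = d 2 d = 2 d^{2}$)
$f{\left(l,b \right)} = 3 b$
$y{\left(Q \right)} = 2 Q^{2} + 3 Q$
$T{\left(k \right)} = 4 + k^{2}$
$\left(3627 + T{\left(-52 \right)}\right) \left(-2368 + y{\left(-3 \right)}\right) = \left(3627 + \left(4 + \left(-52\right)^{2}\right)\right) \left(-2368 - 3 \left(3 + 2 \left(-3\right)\right)\right) = \left(3627 + \left(4 + 2704\right)\right) \left(-2368 - 3 \left(3 - 6\right)\right) = \left(3627 + 2708\right) \left(-2368 - -9\right) = 6335 \left(-2368 + 9\right) = 6335 \left(-2359\right) = -14944265$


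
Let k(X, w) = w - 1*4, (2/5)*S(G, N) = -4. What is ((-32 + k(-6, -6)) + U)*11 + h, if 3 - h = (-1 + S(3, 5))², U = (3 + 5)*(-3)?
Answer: -844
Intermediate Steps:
S(G, N) = -10 (S(G, N) = (5/2)*(-4) = -10)
U = -24 (U = 8*(-3) = -24)
k(X, w) = -4 + w (k(X, w) = w - 4 = -4 + w)
h = -118 (h = 3 - (-1 - 10)² = 3 - 1*(-11)² = 3 - 1*121 = 3 - 121 = -118)
((-32 + k(-6, -6)) + U)*11 + h = ((-32 + (-4 - 6)) - 24)*11 - 118 = ((-32 - 10) - 24)*11 - 118 = (-42 - 24)*11 - 118 = -66*11 - 118 = -726 - 118 = -844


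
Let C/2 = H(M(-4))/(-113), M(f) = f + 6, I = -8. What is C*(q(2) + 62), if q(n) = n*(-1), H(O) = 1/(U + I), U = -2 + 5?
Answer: 24/113 ≈ 0.21239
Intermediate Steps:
U = 3
M(f) = 6 + f
H(O) = -1/5 (H(O) = 1/(3 - 8) = 1/(-5) = -1/5)
q(n) = -n
C = 2/565 (C = 2*(-1/5/(-113)) = 2*(-1/5*(-1/113)) = 2*(1/565) = 2/565 ≈ 0.0035398)
C*(q(2) + 62) = 2*(-1*2 + 62)/565 = 2*(-2 + 62)/565 = (2/565)*60 = 24/113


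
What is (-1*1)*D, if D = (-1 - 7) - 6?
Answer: 14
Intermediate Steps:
D = -14 (D = -8 - 6 = -14)
(-1*1)*D = -1*1*(-14) = -1*(-14) = 14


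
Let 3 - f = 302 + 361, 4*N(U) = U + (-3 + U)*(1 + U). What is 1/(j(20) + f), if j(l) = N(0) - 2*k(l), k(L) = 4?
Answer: -4/2675 ≈ -0.0014953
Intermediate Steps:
N(U) = U/4 + (1 + U)*(-3 + U)/4 (N(U) = (U + (-3 + U)*(1 + U))/4 = (U + (1 + U)*(-3 + U))/4 = U/4 + (1 + U)*(-3 + U)/4)
f = -660 (f = 3 - (302 + 361) = 3 - 1*663 = 3 - 663 = -660)
j(l) = -35/4 (j(l) = (-¾ - ¼*0 + (¼)*0²) - 2*4 = (-¾ + 0 + (¼)*0) - 8 = (-¾ + 0 + 0) - 8 = -¾ - 8 = -35/4)
1/(j(20) + f) = 1/(-35/4 - 660) = 1/(-2675/4) = -4/2675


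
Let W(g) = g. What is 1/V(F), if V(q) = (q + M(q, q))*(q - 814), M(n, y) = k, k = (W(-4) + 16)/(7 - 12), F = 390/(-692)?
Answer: 598580/1444988553 ≈ 0.00041425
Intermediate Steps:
F = -195/346 (F = 390*(-1/692) = -195/346 ≈ -0.56358)
k = -12/5 (k = (-4 + 16)/(7 - 12) = 12/(-5) = 12*(-1/5) = -12/5 ≈ -2.4000)
M(n, y) = -12/5
V(q) = (-814 + q)*(-12/5 + q) (V(q) = (q - 12/5)*(q - 814) = (-12/5 + q)*(-814 + q) = (-814 + q)*(-12/5 + q))
1/V(F) = 1/(9768/5 + (-195/346)**2 - 4082/5*(-195/346)) = 1/(9768/5 + 38025/119716 + 79599/173) = 1/(1444988553/598580) = 598580/1444988553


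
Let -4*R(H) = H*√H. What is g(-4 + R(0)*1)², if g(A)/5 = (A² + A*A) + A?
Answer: 19600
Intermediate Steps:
R(H) = -H^(3/2)/4 (R(H) = -H*√H/4 = -H^(3/2)/4)
g(A) = 5*A + 10*A² (g(A) = 5*((A² + A*A) + A) = 5*((A² + A²) + A) = 5*(2*A² + A) = 5*(A + 2*A²) = 5*A + 10*A²)
g(-4 + R(0)*1)² = (5*(-4 - 0^(3/2)/4*1)*(1 + 2*(-4 - 0^(3/2)/4*1)))² = (5*(-4 - ¼*0*1)*(1 + 2*(-4 - ¼*0*1)))² = (5*(-4 + 0*1)*(1 + 2*(-4 + 0*1)))² = (5*(-4 + 0)*(1 + 2*(-4 + 0)))² = (5*(-4)*(1 + 2*(-4)))² = (5*(-4)*(1 - 8))² = (5*(-4)*(-7))² = 140² = 19600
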